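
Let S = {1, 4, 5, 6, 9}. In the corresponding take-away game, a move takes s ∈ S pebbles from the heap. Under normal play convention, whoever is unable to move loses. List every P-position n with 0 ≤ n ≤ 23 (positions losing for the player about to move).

0, 2, 10, 12, 20, 22

n :  0  1  2  3  4  5  6  7  8  9 10 11 12 13 14 15 16 17 18 19 20 21 22 23
G :  0  1  0  1  2  3  2  3  4  5  0  1  0  1  2  3  2  3  4  5  0  1  0  1
P-positions are exactly the n with G(n) = 0.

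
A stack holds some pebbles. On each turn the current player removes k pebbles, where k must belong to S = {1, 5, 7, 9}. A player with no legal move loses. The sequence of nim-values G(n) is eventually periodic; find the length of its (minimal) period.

G(0) = 0
G(1) = mex{0} = 1
G(2) = mex{1} = 0
G(3) = mex{0} = 1
G(4) = mex{1} = 0
G(5) = mex{0,0} = 1
G(6) = mex{1,1} = 0
G(7) = mex{0,0,0} = 1
G(8) = mex{1,1,1} = 0
G(9) = mex{0,0,0,0} = 1
G(10) = mex{1,1,1,1} = 0
G(11) = mex{0,0,0,0} = 1
G(12) = mex{1,1,1,1} = 0
G(13) = mex{0,0,0,0} = 1
G(14) = mex{1,1,1,1} = 0
G(n+2) = G(n) holds for n = 0,…,8 (a full window of length max(S) = 9), so the sequence is purely periodic with period 2.

2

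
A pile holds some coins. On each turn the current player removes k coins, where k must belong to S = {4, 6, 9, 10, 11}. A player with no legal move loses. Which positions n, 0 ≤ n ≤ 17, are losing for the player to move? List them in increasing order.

0, 1, 2, 3, 15, 16, 17

n :  0  1  2  3  4  5  6  7  8  9 10 11 12 13 14 15 16 17
G :  0  0  0  0  1  1  1  1  2  2  2  2  3  3  3  0  0  0
P-positions are exactly the n with G(n) = 0.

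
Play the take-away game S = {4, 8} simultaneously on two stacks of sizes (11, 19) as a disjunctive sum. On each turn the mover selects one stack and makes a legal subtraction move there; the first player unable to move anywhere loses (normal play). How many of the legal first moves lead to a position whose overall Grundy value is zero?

2

All stacks use S = {4, 8}:
G(0) = 0
G(1) = mex{} = 0
G(2) = mex{} = 0
G(3) = mex{} = 0
G(4) = mex{0} = 1
G(5) = mex{0} = 1
G(6) = mex{0} = 1
G(7) = mex{0} = 1
G(8) = mex{1,0} = 2
G(9) = mex{1,0} = 2
G(10) = mex{1,0} = 2
G(11) = mex{1,0} = 2
G(12) = mex{2,1} = 0
G(13) = mex{2,1} = 0
G(14) = mex{2,1} = 0
G(15) = mex{2,1} = 0
G(16) = mex{0,2} = 1
G(17) = mex{0,2} = 1
G(18) = mex{0,2} = 1
G(19) = mex{0,2} = 1
Stack A: G(11) = 2.
Stack B: G(19) = 1.
Combined Grundy value = 2 ⊕ 1 = 3.
A winning move leaves total XOR = 0, i.e. changes one component's Grundy value g to g ⊕ X where X is the current total.
Stack A: need g' = 2⊕3 = 1. Options: 11−4→G=1, 11−8→G=0. Hits: 1.
Stack B: need g' = 1⊕3 = 2. Options: 19−4→G=0, 19−8→G=2. Hits: 1.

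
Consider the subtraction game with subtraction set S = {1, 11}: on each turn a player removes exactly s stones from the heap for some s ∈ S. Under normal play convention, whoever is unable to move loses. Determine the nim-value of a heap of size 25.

1

n :  0  1  2  3  4  5  6  7  8  9 10 11 12 13 14 15 16 17 18 19 20 21 22 23 24 25
G :  0  1  0  1  0  1  0  1  0  1  0  1  0  1  0  1  0  1  0  1  0  1  0  1  0  1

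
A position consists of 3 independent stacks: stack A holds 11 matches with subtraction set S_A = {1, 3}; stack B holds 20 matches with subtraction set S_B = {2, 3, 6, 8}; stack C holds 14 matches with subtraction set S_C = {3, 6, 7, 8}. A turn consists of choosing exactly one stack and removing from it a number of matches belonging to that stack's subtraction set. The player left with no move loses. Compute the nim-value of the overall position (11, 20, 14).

Stack A, S = {1, 3}:
G(0) = 0
G(1) = mex{0} = 1
G(2) = mex{1} = 0
G(3) = mex{0,0} = 1
G(4) = mex{1,1} = 0
G(5) = mex{0,0} = 1
G(6) = mex{1,1} = 0
G(7) = mex{0,0} = 1
G(8) = mex{1,1} = 0
G(9) = mex{0,0} = 1
G(10) = mex{1,1} = 0
G(11) = mex{0,0} = 1
G_A(11) = 1.
Stack B, S = {2, 3, 6, 8}:
n :  0  1  2  3  4  5  6  7  8  9 10 11 12 13 14 15 16 17 18 19 20
G :  0  0  1  1  2  0  3  1  2  2  0  3  1  2  0  0  1  1  2  0  3
G_B(20) = 3.
Stack C, S = {3, 6, 7, 8}:
n :  0  1  2  3  4  5  6  7  8  9 10 11 12 13 14
G :  0  0  0  1  1  1  2  2  2  3  3  0  0  0  1
G_C(14) = 1.
Combined Grundy value = 1 ⊕ 3 ⊕ 1 = 3.

3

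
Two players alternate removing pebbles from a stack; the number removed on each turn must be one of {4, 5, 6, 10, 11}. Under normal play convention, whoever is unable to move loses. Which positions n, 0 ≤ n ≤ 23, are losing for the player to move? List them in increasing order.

0, 1, 2, 3, 15, 16, 17, 18

n :  0  1  2  3  4  5  6  7  8  9 10 11 12 13 14 15 16 17 18 19 20 21 22 23
G :  0  0  0  0  1  1  1  1  2  2  2  2  3  3  3  0  0  0  0  1  1  1  1  2
P-positions are exactly the n with G(n) = 0.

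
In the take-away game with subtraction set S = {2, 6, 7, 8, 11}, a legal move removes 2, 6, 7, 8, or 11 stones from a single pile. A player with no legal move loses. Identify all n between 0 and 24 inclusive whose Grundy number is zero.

n :  0  1  2  3  4  5  6  7  8  9 10 11 12 13 14 15 16 17 18 19 20 21 22 23 24
G :  0  0  1  1  0  0  1  1  2  2  3  3  2  2  0  3  1  0  0  1  1  4  2  5  3
P-positions are exactly the n with G(n) = 0.

0, 1, 4, 5, 14, 17, 18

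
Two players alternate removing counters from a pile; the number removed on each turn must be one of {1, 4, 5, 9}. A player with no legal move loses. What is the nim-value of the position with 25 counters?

G(0) = 0
G(1) = mex{0} = 1
G(2) = mex{1} = 0
G(3) = mex{0} = 1
G(4) = mex{1,0} = 2
G(5) = mex{2,1,0} = 3
G(6) = mex{3,0,1} = 2
G(7) = mex{2,1,0} = 3
G(8) = mex{3,2,1} = 0
G(9) = mex{0,3,2,0} = 1
G(10) = mex{1,2,3,1} = 0
G(11) = mex{0,3,2,0} = 1
G(12) = mex{1,0,3,1} = 2
G(13) = mex{2,1,0,2} = 3
G(14) = mex{3,0,1,3} = 2
G(15) = mex{2,1,0,2} = 3
G(16) = mex{3,2,1,3} = 0
G(17) = mex{0,3,2,0} = 1
G(18) = mex{1,2,3,1} = 0
G(19) = mex{0,3,2,0} = 1
G(20) = mex{1,0,3,1} = 2
G(21) = mex{2,1,0,2} = 3
G(22) = mex{3,0,1,3} = 2
G(23) = mex{2,1,0,2} = 3
G(24) = mex{3,2,1,3} = 0
G(25) = mex{0,3,2,0} = 1

1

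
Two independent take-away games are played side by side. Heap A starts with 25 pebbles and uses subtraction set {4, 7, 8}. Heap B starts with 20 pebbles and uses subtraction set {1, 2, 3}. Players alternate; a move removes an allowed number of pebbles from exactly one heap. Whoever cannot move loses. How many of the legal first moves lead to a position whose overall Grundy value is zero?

0

Heap A, S = {4, 7, 8}:
n :  0  1  2  3  4  5  6  7  8  9 10 11 12 13 14 15 16 17 18 19 20 21 22 23 24 25
G :  0  0  0  0  1  1  1  1  2  2  2  2  0  0  0  0  1  1  1  1  2  2  2  2  0  0
G_A(25) = 0.
Heap B, S = {1, 2, 3}:
G(0) = 0
G(1) = mex{0} = 1
G(2) = mex{1,0} = 2
G(3) = mex{2,1,0} = 3
G(4) = mex{3,2,1} = 0
G(5) = mex{0,3,2} = 1
G(6) = mex{1,0,3} = 2
G(7) = mex{2,1,0} = 3
G(8) = mex{3,2,1} = 0
G(9) = mex{0,3,2} = 1
G(10) = mex{1,0,3} = 2
G(11) = mex{2,1,0} = 3
G(12) = mex{3,2,1} = 0
G(13) = mex{0,3,2} = 1
G(14) = mex{1,0,3} = 2
G(15) = mex{2,1,0} = 3
G(16) = mex{3,2,1} = 0
G(17) = mex{0,3,2} = 1
G(18) = mex{1,0,3} = 2
G(19) = mex{2,1,0} = 3
G(20) = mex{3,2,1} = 0
G_B(20) = 0.
Combined Grundy value = 0 ⊕ 0 = 0.
A winning move leaves total XOR = 0, i.e. changes one component's Grundy value g to g ⊕ X where X is the current total.
Heap A: target g' = 0⊕0 = 0, but every legal move changes the Grundy value (mex property), so 0 moves.
Heap B: target g' = 0⊕0 = 0, but every legal move changes the Grundy value (mex property), so 0 moves.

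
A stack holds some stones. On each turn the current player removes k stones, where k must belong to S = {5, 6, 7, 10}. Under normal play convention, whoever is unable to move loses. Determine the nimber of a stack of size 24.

G(0) = 0
G(1) = mex{} = 0
G(2) = mex{} = 0
G(3) = mex{} = 0
G(4) = mex{} = 0
G(5) = mex{0} = 1
G(6) = mex{0,0} = 1
G(7) = mex{0,0,0} = 1
G(8) = mex{0,0,0} = 1
G(9) = mex{0,0,0} = 1
G(10) = mex{1,0,0,0} = 2
G(11) = mex{1,1,0,0} = 2
G(12) = mex{1,1,1,0} = 2
G(13) = mex{1,1,1,0} = 2
G(14) = mex{1,1,1,0} = 2
G(15) = mex{2,1,1,1} = 0
G(16) = mex{2,2,1,1} = 0
G(17) = mex{2,2,2,1} = 0
G(18) = mex{2,2,2,1} = 0
G(19) = mex{2,2,2,1} = 0
G(20) = mex{0,2,2,2} = 1
G(21) = mex{0,0,2,2} = 1
G(22) = mex{0,0,0,2} = 1
G(23) = mex{0,0,0,2} = 1
G(24) = mex{0,0,0,2} = 1

1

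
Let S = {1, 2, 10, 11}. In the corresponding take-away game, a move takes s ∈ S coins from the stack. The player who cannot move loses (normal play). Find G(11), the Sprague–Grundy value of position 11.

n :  0  1  2  3  4  5  6  7  8  9 10 11
G :  0  1  2  0  1  2  0  1  2  0  1  2

2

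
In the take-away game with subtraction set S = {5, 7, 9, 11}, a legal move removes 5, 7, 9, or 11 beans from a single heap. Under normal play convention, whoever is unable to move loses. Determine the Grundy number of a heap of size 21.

1

G(0) = 0
G(1) = mex{} = 0
G(2) = mex{} = 0
G(3) = mex{} = 0
G(4) = mex{} = 0
G(5) = mex{0} = 1
G(6) = mex{0} = 1
G(7) = mex{0,0} = 1
G(8) = mex{0,0} = 1
G(9) = mex{0,0,0} = 1
G(10) = mex{1,0,0} = 2
G(11) = mex{1,0,0,0} = 2
G(12) = mex{1,1,0,0} = 2
G(13) = mex{1,1,0,0} = 2
G(14) = mex{1,1,1,0} = 2
G(15) = mex{2,1,1,0} = 3
G(16) = mex{2,1,1,1} = 0
G(17) = mex{2,2,1,1} = 0
G(18) = mex{2,2,1,1} = 0
G(19) = mex{2,2,2,1} = 0
G(20) = mex{3,2,2,1} = 0
G(21) = mex{0,2,2,2} = 1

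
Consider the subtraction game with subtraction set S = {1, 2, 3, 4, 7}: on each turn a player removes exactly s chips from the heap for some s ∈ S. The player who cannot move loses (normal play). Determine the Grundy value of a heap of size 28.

3

n :  0  1  2  3  4  5  6  7  8  9 10 11 12 13 14 15 16 17 18 19 20 21 22 23 24 25 26 27 28
G :  0  1  2  3  4  0  1  2  3  4  0  1  2  3  4  0  1  2  3  4  0  1  2  3  4  0  1  2  3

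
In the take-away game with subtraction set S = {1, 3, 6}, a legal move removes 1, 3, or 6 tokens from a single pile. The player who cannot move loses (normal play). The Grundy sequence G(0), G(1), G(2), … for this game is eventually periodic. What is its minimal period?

9

n :  0  1  2  3  4  5  6  7  8  9 10 11 12 13 14 15 16 17 18 19
G :  0  1  0  1  0  1  2  3  2  0  1  0  1  0  1  2  3  2  0  1
G(n+9) = G(n) holds for n = 0,…,5 (a full window of length max(S) = 6), so the sequence is purely periodic with period 9.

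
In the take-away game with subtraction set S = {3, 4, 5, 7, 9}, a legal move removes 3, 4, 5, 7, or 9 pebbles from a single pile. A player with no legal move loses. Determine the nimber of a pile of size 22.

n :  0  1  2  3  4  5  6  7  8  9 10 11 12 13 14 15 16 17 18 19 20 21 22
G :  0  0  0  1  1  1  2  2  2  3  3  3  0  0  0  1  1  1  2  2  2  3  3

3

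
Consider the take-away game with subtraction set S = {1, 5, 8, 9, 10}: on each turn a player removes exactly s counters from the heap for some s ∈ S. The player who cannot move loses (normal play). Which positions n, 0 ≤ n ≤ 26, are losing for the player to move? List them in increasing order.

0, 2, 4, 6, 17, 19, 21, 23

G(0) = 0
G(1) = mex{0} = 1
G(2) = mex{1} = 0
G(3) = mex{0} = 1
G(4) = mex{1} = 0
G(5) = mex{0,0} = 1
G(6) = mex{1,1} = 0
G(7) = mex{0,0} = 1
G(8) = mex{1,1,0} = 2
G(9) = mex{2,0,1,0} = 3
G(10) = mex{3,1,0,1,0} = 2
G(11) = mex{2,0,1,0,1} = 3
G(12) = mex{3,1,0,1,0} = 2
G(13) = mex{2,2,1,0,1} = 3
G(14) = mex{3,3,0,1,0} = 2
G(15) = mex{2,2,1,0,1} = 3
G(16) = mex{3,3,2,1,0} = 4
G(17) = mex{4,2,3,2,1} = 0
G(18) = mex{0,3,2,3,2} = 1
G(19) = mex{1,2,3,2,3} = 0
G(20) = mex{0,3,2,3,2} = 1
G(21) = mex{1,4,3,2,3} = 0
G(22) = mex{0,0,2,3,2} = 1
G(23) = mex{1,1,3,2,3} = 0
G(24) = mex{0,0,4,3,2} = 1
G(25) = mex{1,1,0,4,3} = 2
G(26) = mex{2,0,1,0,4} = 3
P-positions are exactly the n with G(n) = 0.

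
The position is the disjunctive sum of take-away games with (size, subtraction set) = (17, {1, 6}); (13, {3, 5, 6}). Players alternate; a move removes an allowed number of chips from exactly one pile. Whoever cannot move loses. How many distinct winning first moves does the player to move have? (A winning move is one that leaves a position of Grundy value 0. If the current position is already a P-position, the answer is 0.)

0

Pile A, S = {1, 6}:
n :  0  1  2  3  4  5  6  7  8  9 10 11 12 13 14 15 16 17
G :  0  1  0  1  0  1  2  0  1  0  1  0  1  2  0  1  0  1
G_A(17) = 1.
Pile B, S = {3, 5, 6}:
n :  0  1  2  3  4  5  6  7  8  9 10 11 12 13
G :  0  0  0  1  1  1  2  2  2  0  0  0  1  1
G_B(13) = 1.
Combined Grundy value = 1 ⊕ 1 = 0.
A winning move leaves total XOR = 0, i.e. changes one component's Grundy value g to g ⊕ X where X is the current total.
Pile A: target g' = 1⊕0 = 1, but every legal move changes the Grundy value (mex property), so 0 moves.
Pile B: target g' = 1⊕0 = 1, but every legal move changes the Grundy value (mex property), so 0 moves.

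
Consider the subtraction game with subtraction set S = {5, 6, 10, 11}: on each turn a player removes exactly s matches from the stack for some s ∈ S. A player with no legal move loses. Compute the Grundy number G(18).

0

n :  0  1  2  3  4  5  6  7  8  9 10 11 12 13 14 15 16 17 18
G :  0  0  0  0  0  1  1  1  1  1  2  2  2  2  2  3  0  0  0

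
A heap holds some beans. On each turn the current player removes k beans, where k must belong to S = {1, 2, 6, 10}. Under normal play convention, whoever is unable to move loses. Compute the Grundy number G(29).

G(0) = 0
G(1) = mex{0} = 1
G(2) = mex{1,0} = 2
G(3) = mex{2,1} = 0
G(4) = mex{0,2} = 1
G(5) = mex{1,0} = 2
G(6) = mex{2,1,0} = 3
G(7) = mex{3,2,1} = 0
G(8) = mex{0,3,2} = 1
G(9) = mex{1,0,0} = 2
G(10) = mex{2,1,1,0} = 3
G(11) = mex{3,2,2,1} = 0
G(12) = mex{0,3,3,2} = 1
G(13) = mex{1,0,0,0} = 2
G(14) = mex{2,1,1,1} = 0
G(15) = mex{0,2,2,2} = 1
G(16) = mex{1,0,3,3} = 2
G(17) = mex{2,1,0,0} = 3
G(18) = mex{3,2,1,1} = 0
G(19) = mex{0,3,2,2} = 1
G(20) = mex{1,0,0,3} = 2
G(21) = mex{2,1,1,0} = 3
G(22) = mex{3,2,2,1} = 0
G(23) = mex{0,3,3,2} = 1
G(24) = mex{1,0,0,0} = 2
G(25) = mex{2,1,1,1} = 0
G(26) = mex{0,2,2,2} = 1
G(27) = mex{1,0,3,3} = 2
G(28) = mex{2,1,0,0} = 3
G(29) = mex{3,2,1,1} = 0

0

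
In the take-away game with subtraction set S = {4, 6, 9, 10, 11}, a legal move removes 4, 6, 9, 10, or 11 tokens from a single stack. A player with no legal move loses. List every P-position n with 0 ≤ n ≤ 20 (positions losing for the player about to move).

G(0) = 0
G(1) = mex{} = 0
G(2) = mex{} = 0
G(3) = mex{} = 0
G(4) = mex{0} = 1
G(5) = mex{0} = 1
G(6) = mex{0,0} = 1
G(7) = mex{0,0} = 1
G(8) = mex{1,0} = 2
G(9) = mex{1,0,0} = 2
G(10) = mex{1,1,0,0} = 2
G(11) = mex{1,1,0,0,0} = 2
G(12) = mex{2,1,0,0,0} = 3
G(13) = mex{2,1,1,0,0} = 3
G(14) = mex{2,2,1,1,0} = 3
G(15) = mex{2,2,1,1,1} = 0
G(16) = mex{3,2,1,1,1} = 0
G(17) = mex{3,2,2,1,1} = 0
G(18) = mex{3,3,2,2,1} = 0
G(19) = mex{0,3,2,2,2} = 1
G(20) = mex{0,3,2,2,2} = 1
P-positions are exactly the n with G(n) = 0.

0, 1, 2, 3, 15, 16, 17, 18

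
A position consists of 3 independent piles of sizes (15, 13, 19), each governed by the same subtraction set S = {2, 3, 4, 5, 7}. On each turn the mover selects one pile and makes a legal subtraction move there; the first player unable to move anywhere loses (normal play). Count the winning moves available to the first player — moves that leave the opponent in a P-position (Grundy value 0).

3

All piles use S = {2, 3, 4, 5, 7}:
G(0) = 0
G(1) = mex{} = 0
G(2) = mex{0} = 1
G(3) = mex{0,0} = 1
G(4) = mex{1,0,0} = 2
G(5) = mex{1,1,0,0} = 2
G(6) = mex{2,1,1,0} = 3
G(7) = mex{2,2,1,1,0} = 3
G(8) = mex{3,2,2,1,0} = 4
G(9) = mex{3,3,2,2,1} = 0
G(10) = mex{4,3,3,2,1} = 0
G(11) = mex{0,4,3,3,2} = 1
G(12) = mex{0,0,4,3,2} = 1
G(13) = mex{1,0,0,4,3} = 2
G(14) = mex{1,1,0,0,3} = 2
G(15) = mex{2,1,1,0,4} = 3
G(16) = mex{2,2,1,1,0} = 3
G(17) = mex{3,2,2,1,0} = 4
G(18) = mex{3,3,2,2,1} = 0
G(19) = mex{4,3,3,2,1} = 0
Pile A: G(15) = 3.
Pile B: G(13) = 2.
Pile C: G(19) = 0.
Combined Grundy value = 3 ⊕ 2 ⊕ 0 = 1.
A winning move leaves total XOR = 0, i.e. changes one component's Grundy value g to g ⊕ X where X is the current total.
Pile A: need g' = 3⊕1 = 2. Options: 15−2→G=2, 15−3→G=1, 15−4→G=1, 15−5→G=0, 15−7→G=4. Hits: 1.
Pile B: need g' = 2⊕1 = 3. Options: 13−2→G=1, 13−3→G=0, 13−4→G=0, 13−5→G=4, 13−7→G=3. Hits: 1.
Pile C: need g' = 0⊕1 = 1. Options: 19−2→G=4, 19−3→G=3, 19−4→G=3, 19−5→G=2, 19−7→G=1. Hits: 1.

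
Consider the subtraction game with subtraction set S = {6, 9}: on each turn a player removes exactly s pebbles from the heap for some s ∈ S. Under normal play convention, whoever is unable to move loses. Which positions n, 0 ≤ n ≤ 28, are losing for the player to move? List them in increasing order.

0, 1, 2, 3, 4, 5, 15, 16, 17, 18, 19, 20

G(0) = 0
G(1) = mex{} = 0
G(2) = mex{} = 0
G(3) = mex{} = 0
G(4) = mex{} = 0
G(5) = mex{} = 0
G(6) = mex{0} = 1
G(7) = mex{0} = 1
G(8) = mex{0} = 1
G(9) = mex{0,0} = 1
G(10) = mex{0,0} = 1
G(11) = mex{0,0} = 1
G(12) = mex{1,0} = 2
G(13) = mex{1,0} = 2
G(14) = mex{1,0} = 2
G(15) = mex{1,1} = 0
G(16) = mex{1,1} = 0
G(17) = mex{1,1} = 0
G(18) = mex{2,1} = 0
G(19) = mex{2,1} = 0
G(20) = mex{2,1} = 0
G(21) = mex{0,2} = 1
G(22) = mex{0,2} = 1
G(23) = mex{0,2} = 1
G(24) = mex{0,0} = 1
G(25) = mex{0,0} = 1
G(26) = mex{0,0} = 1
G(27) = mex{1,0} = 2
G(28) = mex{1,0} = 2
P-positions are exactly the n with G(n) = 0.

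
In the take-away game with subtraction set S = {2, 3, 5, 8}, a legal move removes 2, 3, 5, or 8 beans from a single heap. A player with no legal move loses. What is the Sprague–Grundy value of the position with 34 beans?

0

n :  0  1  2  3  4  5  6  7  8  9 10 11 12 13 14 15 16 17 18 19 20 21 22 23 24 25 26 27 28 29 30 31 32 33 34
G :  0  0  1  1  2  2  3  0  4  1  3  0  4  1  2  2  3  0  0  1  1  2  3  3  0  2  1  4  0  3  1  2  2  3  0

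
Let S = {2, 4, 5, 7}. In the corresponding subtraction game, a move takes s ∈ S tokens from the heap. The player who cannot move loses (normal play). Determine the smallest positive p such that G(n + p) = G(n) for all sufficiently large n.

9

n :  0  1  2  3  4  5  6  7  8  9 10 11 12 13 14 15 16 17 18 19
G :  0  0  1  1  2  2  3  3  4  0  0  1  1  2  2  3  3  4  0  0
G(n+9) = G(n) holds for n = 0,…,6 (a full window of length max(S) = 7), so the sequence is purely periodic with period 9.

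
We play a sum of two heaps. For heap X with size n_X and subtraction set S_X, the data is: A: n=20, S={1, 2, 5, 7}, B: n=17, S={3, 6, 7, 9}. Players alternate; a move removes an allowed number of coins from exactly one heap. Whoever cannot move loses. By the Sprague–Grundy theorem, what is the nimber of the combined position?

3

Heap A, S = {1, 2, 5, 7}:
n :  0  1  2  3  4  5  6  7  8  9 10 11 12 13 14 15 16 17 18 19 20
G :  0  1  2  0  1  2  0  1  2  0  1  2  0  1  2  0  1  2  0  1  2
G_A(20) = 2.
Heap B, S = {3, 6, 7, 9}:
G(0) = 0
G(1) = mex{} = 0
G(2) = mex{} = 0
G(3) = mex{0} = 1
G(4) = mex{0} = 1
G(5) = mex{0} = 1
G(6) = mex{1,0} = 2
G(7) = mex{1,0,0} = 2
G(8) = mex{1,0,0} = 2
G(9) = mex{2,1,0,0} = 3
G(10) = mex{2,1,1,0} = 3
G(11) = mex{2,1,1,0} = 3
G(12) = mex{3,2,1,1} = 0
G(13) = mex{3,2,2,1} = 0
G(14) = mex{3,2,2,1} = 0
G(15) = mex{0,3,2,2} = 1
G(16) = mex{0,3,3,2} = 1
G(17) = mex{0,3,3,2} = 1
G_B(17) = 1.
Combined Grundy value = 2 ⊕ 1 = 3.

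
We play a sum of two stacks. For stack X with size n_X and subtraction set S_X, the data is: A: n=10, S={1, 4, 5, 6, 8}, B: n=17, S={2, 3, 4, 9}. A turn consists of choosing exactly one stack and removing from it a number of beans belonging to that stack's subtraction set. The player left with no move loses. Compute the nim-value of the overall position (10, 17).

Stack A, S = {1, 4, 5, 6, 8}:
G(0) = 0
G(1) = mex{0} = 1
G(2) = mex{1} = 0
G(3) = mex{0} = 1
G(4) = mex{1,0} = 2
G(5) = mex{2,1,0} = 3
G(6) = mex{3,0,1,0} = 2
G(7) = mex{2,1,0,1} = 3
G(8) = mex{3,2,1,0,0} = 4
G(9) = mex{4,3,2,1,1} = 0
G(10) = mex{0,2,3,2,0} = 1
G_A(10) = 1.
Stack B, S = {2, 3, 4, 9}:
n :  0  1  2  3  4  5  6  7  8  9 10 11 12 13 14 15 16 17
G :  0  0  1  1  2  2  0  0  1  1  2  2  0  0  1  1  2  2
G_B(17) = 2.
Combined Grundy value = 1 ⊕ 2 = 3.

3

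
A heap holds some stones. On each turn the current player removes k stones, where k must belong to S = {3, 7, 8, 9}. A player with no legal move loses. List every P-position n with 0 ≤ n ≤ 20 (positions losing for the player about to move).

n :  0  1  2  3  4  5  6  7  8  9 10 11 12 13 14 15 16 17 18 19 20
G :  0  0  0  1  1  1  0  2  2  1  3  3  0  2  4  1  0  0  0  1  1
P-positions are exactly the n with G(n) = 0.

0, 1, 2, 6, 12, 16, 17, 18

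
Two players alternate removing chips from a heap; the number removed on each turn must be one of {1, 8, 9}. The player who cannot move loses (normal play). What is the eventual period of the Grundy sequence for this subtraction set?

16

n :  0  1  2  3  4  5  6  7  8  9 10 11 12 13 14 15 16 17 18 19 20 21 22 23 24 25 26 27 28 29 30 31 32 33
G :  0  1  0  1  0  1  0  1  2  3  2  3  2  3  2  3  0  1  0  1  0  1  0  1  2  3  2  3  2  3  2  3  0  1
G(n+16) = G(n) holds for n = 0,…,8 (a full window of length max(S) = 9), so the sequence is purely periodic with period 16.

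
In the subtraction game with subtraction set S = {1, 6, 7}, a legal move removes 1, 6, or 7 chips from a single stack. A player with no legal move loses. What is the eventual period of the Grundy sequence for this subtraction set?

n :  0  1  2  3  4  5  6  7  8  9 10 11 12 13 14 15 16 17 18 19 20 21 22 23 24 25
G :  0  1  0  1  0  1  2  3  2  3  2  3  0  1  0  1  0  1  2  3  2  3  2  3  0  1
G(n+12) = G(n) holds for n = 0,…,6 (a full window of length max(S) = 7), so the sequence is purely periodic with period 12.

12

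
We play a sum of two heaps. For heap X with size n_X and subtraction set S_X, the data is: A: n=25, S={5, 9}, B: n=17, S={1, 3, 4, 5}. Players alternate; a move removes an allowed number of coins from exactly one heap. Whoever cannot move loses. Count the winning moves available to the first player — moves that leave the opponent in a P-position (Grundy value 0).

3

Heap A, S = {5, 9}:
n :  0  1  2  3  4  5  6  7  8  9 10 11 12 13 14 15 16 17 18 19 20 21 22 23 24 25
G :  0  0  0  0  0  1  1  1  1  1  2  2  2  2  0  0  0  0  0  1  1  1  1  1  2  2
G_A(25) = 2.
Heap B, S = {1, 3, 4, 5}:
G(0) = 0
G(1) = mex{0} = 1
G(2) = mex{1} = 0
G(3) = mex{0,0} = 1
G(4) = mex{1,1,0} = 2
G(5) = mex{2,0,1,0} = 3
G(6) = mex{3,1,0,1} = 2
G(7) = mex{2,2,1,0} = 3
G(8) = mex{3,3,2,1} = 0
G(9) = mex{0,2,3,2} = 1
G(10) = mex{1,3,2,3} = 0
G(11) = mex{0,0,3,2} = 1
G(12) = mex{1,1,0,3} = 2
G(13) = mex{2,0,1,0} = 3
G(14) = mex{3,1,0,1} = 2
G(15) = mex{2,2,1,0} = 3
G(16) = mex{3,3,2,1} = 0
G(17) = mex{0,2,3,2} = 1
G_B(17) = 1.
Combined Grundy value = 2 ⊕ 1 = 3.
A winning move leaves total XOR = 0, i.e. changes one component's Grundy value g to g ⊕ X where X is the current total.
Heap A: need g' = 2⊕3 = 1. Options: 25−5→G=1, 25−9→G=0. Hits: 1.
Heap B: need g' = 1⊕3 = 2. Options: 17−1→G=0, 17−3→G=2, 17−4→G=3, 17−5→G=2. Hits: 2.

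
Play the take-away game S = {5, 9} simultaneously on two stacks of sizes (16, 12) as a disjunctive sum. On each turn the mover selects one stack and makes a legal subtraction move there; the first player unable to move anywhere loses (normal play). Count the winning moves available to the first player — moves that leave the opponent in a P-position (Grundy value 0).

All stacks use S = {5, 9}:
G(0) = 0
G(1) = mex{} = 0
G(2) = mex{} = 0
G(3) = mex{} = 0
G(4) = mex{} = 0
G(5) = mex{0} = 1
G(6) = mex{0} = 1
G(7) = mex{0} = 1
G(8) = mex{0} = 1
G(9) = mex{0,0} = 1
G(10) = mex{1,0} = 2
G(11) = mex{1,0} = 2
G(12) = mex{1,0} = 2
G(13) = mex{1,0} = 2
G(14) = mex{1,1} = 0
G(15) = mex{2,1} = 0
G(16) = mex{2,1} = 0
Stack A: G(16) = 0.
Stack B: G(12) = 2.
Combined Grundy value = 0 ⊕ 2 = 2.
A winning move leaves total XOR = 0, i.e. changes one component's Grundy value g to g ⊕ X where X is the current total.
Stack A: need g' = 0⊕2 = 2. Options: 16−5→G=2, 16−9→G=1. Hits: 1.
Stack B: need g' = 2⊕2 = 0. Options: 12−5→G=1, 12−9→G=0. Hits: 1.

2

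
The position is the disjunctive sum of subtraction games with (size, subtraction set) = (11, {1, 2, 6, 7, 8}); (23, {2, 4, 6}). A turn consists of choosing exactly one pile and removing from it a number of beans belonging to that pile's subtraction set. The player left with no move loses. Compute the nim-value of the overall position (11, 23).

6

Pile A, S = {1, 2, 6, 7, 8}:
n :  0  1  2  3  4  5  6  7  8  9 10 11
G :  0  1  2  0  1  2  3  4  5  3  4  5
G_A(11) = 5.
Pile B, S = {2, 4, 6}:
n :  0  1  2  3  4  5  6  7  8  9 10 11 12 13 14 15 16 17 18 19 20 21 22 23
G :  0  0  1  1  2  2  3  3  0  0  1  1  2  2  3  3  0  0  1  1  2  2  3  3
G_B(23) = 3.
Combined Grundy value = 5 ⊕ 3 = 6.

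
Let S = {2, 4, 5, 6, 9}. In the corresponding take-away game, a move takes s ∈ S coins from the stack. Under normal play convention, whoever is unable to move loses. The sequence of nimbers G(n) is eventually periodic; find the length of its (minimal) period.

18

n :  0  1  2  3  4  5  6  7  8  9 10 11 12 13 14 15 16 17 18 19 20 21 22 23 24 25 26 27 28 29 30 31 32 33 34 35 36 37
G :  0  0  1  1  2  2  3  3  0  4  1  0  2  1  3  2  4  3  0  0  1  1  2  2  3  3  0  4  1  0  2  1  3  2  4  3  0  0
G(n+18) = G(n) holds for n = 0,…,8 (a full window of length max(S) = 9), so the sequence is purely periodic with period 18.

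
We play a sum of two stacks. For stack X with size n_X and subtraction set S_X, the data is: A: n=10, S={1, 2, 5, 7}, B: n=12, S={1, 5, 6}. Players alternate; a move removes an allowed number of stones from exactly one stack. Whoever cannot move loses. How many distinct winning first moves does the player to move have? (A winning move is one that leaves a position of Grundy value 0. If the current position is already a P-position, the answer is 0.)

0

Stack A, S = {1, 2, 5, 7}:
n :  0  1  2  3  4  5  6  7  8  9 10
G :  0  1  2  0  1  2  0  1  2  0  1
G_A(10) = 1.
Stack B, S = {1, 5, 6}:
n :  0  1  2  3  4  5  6  7  8  9 10 11 12
G :  0  1  0  1  0  1  2  3  2  3  2  0  1
G_B(12) = 1.
Combined Grundy value = 1 ⊕ 1 = 0.
A winning move leaves total XOR = 0, i.e. changes one component's Grundy value g to g ⊕ X where X is the current total.
Stack A: target g' = 1⊕0 = 1, but every legal move changes the Grundy value (mex property), so 0 moves.
Stack B: target g' = 1⊕0 = 1, but every legal move changes the Grundy value (mex property), so 0 moves.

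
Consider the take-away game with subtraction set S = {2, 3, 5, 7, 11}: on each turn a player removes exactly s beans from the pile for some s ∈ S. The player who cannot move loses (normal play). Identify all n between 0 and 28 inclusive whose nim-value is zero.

0, 1, 9, 10, 18, 19, 27, 28

n :  0  1  2  3  4  5  6  7  8  9 10 11 12 13 14 15 16 17 18 19 20 21 22 23 24 25 26 27 28
G :  0  0  1  1  2  2  3  3  4  0  0  1  1  2  2  3  3  4  0  0  1  1  2  2  3  3  4  0  0
P-positions are exactly the n with G(n) = 0.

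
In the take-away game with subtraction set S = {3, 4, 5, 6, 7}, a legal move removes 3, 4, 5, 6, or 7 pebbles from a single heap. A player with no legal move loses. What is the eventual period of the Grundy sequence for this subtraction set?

G(0) = 0
G(1) = mex{} = 0
G(2) = mex{} = 0
G(3) = mex{0} = 1
G(4) = mex{0,0} = 1
G(5) = mex{0,0,0} = 1
G(6) = mex{1,0,0,0} = 2
G(7) = mex{1,1,0,0,0} = 2
G(8) = mex{1,1,1,0,0} = 2
G(9) = mex{2,1,1,1,0} = 3
G(10) = mex{2,2,1,1,1} = 0
G(11) = mex{2,2,2,1,1} = 0
G(12) = mex{3,2,2,2,1} = 0
G(13) = mex{0,3,2,2,2} = 1
G(14) = mex{0,0,3,2,2} = 1
G(15) = mex{0,0,0,3,2} = 1
G(16) = mex{1,0,0,0,3} = 2
G(17) = mex{1,1,0,0,0} = 2
G(18) = mex{1,1,1,0,0} = 2
G(19) = mex{2,1,1,1,0} = 3
G(20) = mex{2,2,1,1,1} = 0
G(21) = mex{2,2,2,1,1} = 0
G(n+10) = G(n) holds for n = 0,…,6 (a full window of length max(S) = 7), so the sequence is purely periodic with period 10.

10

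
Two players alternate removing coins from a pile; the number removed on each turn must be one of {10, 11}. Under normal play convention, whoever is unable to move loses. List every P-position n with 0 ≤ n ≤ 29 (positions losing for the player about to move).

0, 1, 2, 3, 4, 5, 6, 7, 8, 9, 21, 22, 23, 24, 25, 26, 27, 28, 29

n :  0  1  2  3  4  5  6  7  8  9 10 11 12 13 14 15 16 17 18 19 20 21 22 23 24 25 26 27 28 29
G :  0  0  0  0  0  0  0  0  0  0  1  1  1  1  1  1  1  1  1  1  2  0  0  0  0  0  0  0  0  0
P-positions are exactly the n with G(n) = 0.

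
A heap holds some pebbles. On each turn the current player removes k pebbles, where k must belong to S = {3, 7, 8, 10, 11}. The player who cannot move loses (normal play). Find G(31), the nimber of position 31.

2

G(0) = 0
G(1) = mex{} = 0
G(2) = mex{} = 0
G(3) = mex{0} = 1
G(4) = mex{0} = 1
G(5) = mex{0} = 1
G(6) = mex{1} = 0
G(7) = mex{1,0} = 2
G(8) = mex{1,0,0} = 2
G(9) = mex{0,0,0} = 1
G(10) = mex{2,1,0,0} = 3
G(11) = mex{2,1,1,0,0} = 3
G(12) = mex{1,1,1,0,0} = 2
G(13) = mex{3,0,1,1,0} = 2
G(14) = mex{3,2,0,1,1} = 4
G(15) = mex{2,2,2,1,1} = 0
G(16) = mex{2,1,2,0,1} = 3
G(17) = mex{4,3,1,2,0} = 5
G(18) = mex{0,3,3,2,2} = 1
G(19) = mex{3,2,3,1,2} = 0
G(20) = mex{5,2,2,3,1} = 0
G(21) = mex{1,4,2,3,3} = 0
G(22) = mex{0,0,4,2,3} = 1
G(23) = mex{0,3,0,2,2} = 1
G(24) = mex{0,5,3,4,2} = 1
G(25) = mex{1,1,5,0,4} = 2
G(26) = mex{1,0,1,3,0} = 2
G(27) = mex{1,0,0,5,3} = 2
G(28) = mex{2,0,0,1,5} = 3
G(29) = mex{2,1,0,0,1} = 3
G(30) = mex{2,1,1,0,0} = 3
G(31) = mex{3,1,1,0,0} = 2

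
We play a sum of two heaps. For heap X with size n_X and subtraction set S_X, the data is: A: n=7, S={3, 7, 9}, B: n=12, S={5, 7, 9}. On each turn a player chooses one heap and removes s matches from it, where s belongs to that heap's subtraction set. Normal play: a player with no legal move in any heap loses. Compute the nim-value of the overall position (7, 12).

Heap A, S = {3, 7, 9}:
G(0) = 0
G(1) = mex{} = 0
G(2) = mex{} = 0
G(3) = mex{0} = 1
G(4) = mex{0} = 1
G(5) = mex{0} = 1
G(6) = mex{1} = 0
G(7) = mex{1,0} = 2
G_A(7) = 2.
Heap B, S = {5, 7, 9}:
G(0) = 0
G(1) = mex{} = 0
G(2) = mex{} = 0
G(3) = mex{} = 0
G(4) = mex{} = 0
G(5) = mex{0} = 1
G(6) = mex{0} = 1
G(7) = mex{0,0} = 1
G(8) = mex{0,0} = 1
G(9) = mex{0,0,0} = 1
G(10) = mex{1,0,0} = 2
G(11) = mex{1,0,0} = 2
G(12) = mex{1,1,0} = 2
G_B(12) = 2.
Combined Grundy value = 2 ⊕ 2 = 0.

0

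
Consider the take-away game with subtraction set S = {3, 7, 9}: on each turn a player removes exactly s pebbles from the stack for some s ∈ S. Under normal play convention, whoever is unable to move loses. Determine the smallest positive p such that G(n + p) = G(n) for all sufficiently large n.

n :  0  1  2  3  4  5  6  7  8  9 10 11 12 13 14 15 16 17 18 19 20 21 22 23 24 25 26
G :  0  0  0  1  1  1  0  2  2  1  3  3  0  2  0  1  0  1  0  1  0  1  0  1  0  1  0
From n = 14 onward G(n+2) = G(n); since this holds over max(S) = 9 consecutive positions the period is 2 (pre-period 14).

2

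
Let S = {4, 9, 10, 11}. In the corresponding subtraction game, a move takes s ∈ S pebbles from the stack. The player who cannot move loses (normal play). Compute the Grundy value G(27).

n :  0  1  2  3  4  5  6  7  8  9 10 11 12 13 14 15 16 17 18 19 20 21 22 23 24 25 26 27
G :  0  0  0  0  1  1  1  1  0  2  2  2  1  3  3  0  0  2  4  1  1  0  0  0  2  1  1  1

1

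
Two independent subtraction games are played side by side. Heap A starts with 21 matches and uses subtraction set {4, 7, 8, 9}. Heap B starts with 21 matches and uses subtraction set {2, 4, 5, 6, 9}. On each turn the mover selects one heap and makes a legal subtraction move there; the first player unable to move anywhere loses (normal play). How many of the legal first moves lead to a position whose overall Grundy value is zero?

3

Heap A, S = {4, 7, 8, 9}:
G(0) = 0
G(1) = mex{} = 0
G(2) = mex{} = 0
G(3) = mex{} = 0
G(4) = mex{0} = 1
G(5) = mex{0} = 1
G(6) = mex{0} = 1
G(7) = mex{0,0} = 1
G(8) = mex{1,0,0} = 2
G(9) = mex{1,0,0,0} = 2
G(10) = mex{1,0,0,0} = 2
G(11) = mex{1,1,0,0} = 2
G(12) = mex{2,1,1,0} = 3
G(13) = mex{2,1,1,1} = 0
G(14) = mex{2,1,1,1} = 0
G(15) = mex{2,2,1,1} = 0
G(16) = mex{3,2,2,1} = 0
G(17) = mex{0,2,2,2} = 1
G(18) = mex{0,2,2,2} = 1
G(19) = mex{0,3,2,2} = 1
G(20) = mex{0,0,3,2} = 1
G(21) = mex{1,0,0,3} = 2
G_A(21) = 2.
Heap B, S = {2, 4, 5, 6, 9}:
G(0) = 0
G(1) = mex{} = 0
G(2) = mex{0} = 1
G(3) = mex{0} = 1
G(4) = mex{1,0} = 2
G(5) = mex{1,0,0} = 2
G(6) = mex{2,1,0,0} = 3
G(7) = mex{2,1,1,0} = 3
G(8) = mex{3,2,1,1} = 0
G(9) = mex{3,2,2,1,0} = 4
G(10) = mex{0,3,2,2,0} = 1
G(11) = mex{4,3,3,2,1} = 0
G(12) = mex{1,0,3,3,1} = 2
G(13) = mex{0,4,0,3,2} = 1
G(14) = mex{2,1,4,0,2} = 3
G(15) = mex{1,0,1,4,3} = 2
G(16) = mex{3,2,0,1,3} = 4
G(17) = mex{2,1,2,0,0} = 3
G(18) = mex{4,3,1,2,4} = 0
G(19) = mex{3,2,3,1,1} = 0
G(20) = mex{0,4,2,3,0} = 1
G(21) = mex{0,3,4,2,2} = 1
G_B(21) = 1.
Combined Grundy value = 2 ⊕ 1 = 3.
A winning move leaves total XOR = 0, i.e. changes one component's Grundy value g to g ⊕ X where X is the current total.
Heap A: need g' = 2⊕3 = 1. Options: 21−4→G=1, 21−7→G=0, 21−8→G=0, 21−9→G=3. Hits: 1.
Heap B: need g' = 1⊕3 = 2. Options: 21−2→G=0, 21−4→G=3, 21−5→G=4, 21−6→G=2, 21−9→G=2. Hits: 2.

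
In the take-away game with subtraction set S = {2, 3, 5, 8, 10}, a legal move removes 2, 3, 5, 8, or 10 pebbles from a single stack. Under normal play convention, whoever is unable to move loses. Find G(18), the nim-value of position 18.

2

G(0) = 0
G(1) = mex{} = 0
G(2) = mex{0} = 1
G(3) = mex{0,0} = 1
G(4) = mex{1,0} = 2
G(5) = mex{1,1,0} = 2
G(6) = mex{2,1,0} = 3
G(7) = mex{2,2,1} = 0
G(8) = mex{3,2,1,0} = 4
G(9) = mex{0,3,2,0} = 1
G(10) = mex{4,0,2,1,0} = 3
G(11) = mex{1,4,3,1,0} = 2
G(12) = mex{3,1,0,2,1} = 4
G(13) = mex{2,3,4,2,1} = 0
G(14) = mex{4,2,1,3,2} = 0
G(15) = mex{0,4,3,0,2} = 1
G(16) = mex{0,0,2,4,3} = 1
G(17) = mex{1,0,4,1,0} = 2
G(18) = mex{1,1,0,3,4} = 2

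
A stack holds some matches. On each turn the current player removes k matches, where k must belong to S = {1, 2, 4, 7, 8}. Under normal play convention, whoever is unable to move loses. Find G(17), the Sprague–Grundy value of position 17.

2

G(0) = 0
G(1) = mex{0} = 1
G(2) = mex{1,0} = 2
G(3) = mex{2,1} = 0
G(4) = mex{0,2,0} = 1
G(5) = mex{1,0,1} = 2
G(6) = mex{2,1,2} = 0
G(7) = mex{0,2,0,0} = 1
G(8) = mex{1,0,1,1,0} = 2
G(9) = mex{2,1,2,2,1} = 0
G(10) = mex{0,2,0,0,2} = 1
G(11) = mex{1,0,1,1,0} = 2
G(12) = mex{2,1,2,2,1} = 0
G(13) = mex{0,2,0,0,2} = 1
G(14) = mex{1,0,1,1,0} = 2
G(15) = mex{2,1,2,2,1} = 0
G(16) = mex{0,2,0,0,2} = 1
G(17) = mex{1,0,1,1,0} = 2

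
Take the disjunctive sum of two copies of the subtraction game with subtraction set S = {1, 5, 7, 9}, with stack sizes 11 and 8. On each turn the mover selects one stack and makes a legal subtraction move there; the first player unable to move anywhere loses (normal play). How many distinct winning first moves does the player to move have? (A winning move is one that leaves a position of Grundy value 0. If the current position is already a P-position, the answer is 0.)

7

All stacks use S = {1, 5, 7, 9}:
n :  0  1  2  3  4  5  6  7  8  9 10 11
G :  0  1  0  1  0  1  0  1  0  1  0  1
Stack A: G(11) = 1.
Stack B: G(8) = 0.
Combined Grundy value = 1 ⊕ 0 = 1.
A winning move leaves total XOR = 0, i.e. changes one component's Grundy value g to g ⊕ X where X is the current total.
Stack A: need g' = 1⊕1 = 0. Options: 11−1→G=0, 11−5→G=0, 11−7→G=0, 11−9→G=0. Hits: 4.
Stack B: need g' = 0⊕1 = 1. Options: 8−1→G=1, 8−5→G=1, 8−7→G=1. Hits: 3.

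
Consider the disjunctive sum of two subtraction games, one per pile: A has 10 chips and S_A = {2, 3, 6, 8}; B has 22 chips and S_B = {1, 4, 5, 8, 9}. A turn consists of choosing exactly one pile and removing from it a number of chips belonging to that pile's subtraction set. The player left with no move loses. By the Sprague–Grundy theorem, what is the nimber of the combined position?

Pile A, S = {2, 3, 6, 8}:
n :  0  1  2  3  4  5  6  7  8  9 10
G :  0  0  1  1  2  0  3  1  2  2  0
G_A(10) = 0.
Pile B, S = {1, 4, 5, 8, 9}:
G(0) = 0
G(1) = mex{0} = 1
G(2) = mex{1} = 0
G(3) = mex{0} = 1
G(4) = mex{1,0} = 2
G(5) = mex{2,1,0} = 3
G(6) = mex{3,0,1} = 2
G(7) = mex{2,1,0} = 3
G(8) = mex{3,2,1,0} = 4
G(9) = mex{4,3,2,1,0} = 5
G(10) = mex{5,2,3,0,1} = 4
G(11) = mex{4,3,2,1,0} = 5
G(12) = mex{5,4,3,2,1} = 0
G(13) = mex{0,5,4,3,2} = 1
G(14) = mex{1,4,5,2,3} = 0
G(15) = mex{0,5,4,3,2} = 1
G(16) = mex{1,0,5,4,3} = 2
G(17) = mex{2,1,0,5,4} = 3
G(18) = mex{3,0,1,4,5} = 2
G(19) = mex{2,1,0,5,4} = 3
G(20) = mex{3,2,1,0,5} = 4
G(21) = mex{4,3,2,1,0} = 5
G(22) = mex{5,2,3,0,1} = 4
G_B(22) = 4.
Combined Grundy value = 0 ⊕ 4 = 4.

4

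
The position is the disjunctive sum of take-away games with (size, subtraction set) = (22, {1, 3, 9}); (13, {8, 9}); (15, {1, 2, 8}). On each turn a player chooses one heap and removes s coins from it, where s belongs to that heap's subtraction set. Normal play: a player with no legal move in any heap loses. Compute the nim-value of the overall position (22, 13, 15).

Heap A, S = {1, 3, 9}:
G(0) = 0
G(1) = mex{0} = 1
G(2) = mex{1} = 0
G(3) = mex{0,0} = 1
G(4) = mex{1,1} = 0
G(5) = mex{0,0} = 1
G(6) = mex{1,1} = 0
G(7) = mex{0,0} = 1
G(8) = mex{1,1} = 0
G(9) = mex{0,0,0} = 1
G(10) = mex{1,1,1} = 0
G(11) = mex{0,0,0} = 1
G(12) = mex{1,1,1} = 0
G(13) = mex{0,0,0} = 1
G(14) = mex{1,1,1} = 0
G(15) = mex{0,0,0} = 1
G(16) = mex{1,1,1} = 0
G(17) = mex{0,0,0} = 1
G(18) = mex{1,1,1} = 0
G(19) = mex{0,0,0} = 1
G(20) = mex{1,1,1} = 0
G(21) = mex{0,0,0} = 1
G(22) = mex{1,1,1} = 0
G_A(22) = 0.
Heap B, S = {8, 9}:
G(0) = 0
G(1) = mex{} = 0
G(2) = mex{} = 0
G(3) = mex{} = 0
G(4) = mex{} = 0
G(5) = mex{} = 0
G(6) = mex{} = 0
G(7) = mex{} = 0
G(8) = mex{0} = 1
G(9) = mex{0,0} = 1
G(10) = mex{0,0} = 1
G(11) = mex{0,0} = 1
G(12) = mex{0,0} = 1
G(13) = mex{0,0} = 1
G_B(13) = 1.
Heap C, S = {1, 2, 8}:
n :  0  1  2  3  4  5  6  7  8  9 10 11 12 13 14 15
G :  0  1  2  0  1  2  0  1  2  0  1  2  0  1  2  0
G_C(15) = 0.
Combined Grundy value = 0 ⊕ 1 ⊕ 0 = 1.

1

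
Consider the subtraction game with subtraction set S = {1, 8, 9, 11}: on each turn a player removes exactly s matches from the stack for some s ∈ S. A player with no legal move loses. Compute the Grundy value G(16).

0

G(0) = 0
G(1) = mex{0} = 1
G(2) = mex{1} = 0
G(3) = mex{0} = 1
G(4) = mex{1} = 0
G(5) = mex{0} = 1
G(6) = mex{1} = 0
G(7) = mex{0} = 1
G(8) = mex{1,0} = 2
G(9) = mex{2,1,0} = 3
G(10) = mex{3,0,1} = 2
G(11) = mex{2,1,0,0} = 3
G(12) = mex{3,0,1,1} = 2
G(13) = mex{2,1,0,0} = 3
G(14) = mex{3,0,1,1} = 2
G(15) = mex{2,1,0,0} = 3
G(16) = mex{3,2,1,1} = 0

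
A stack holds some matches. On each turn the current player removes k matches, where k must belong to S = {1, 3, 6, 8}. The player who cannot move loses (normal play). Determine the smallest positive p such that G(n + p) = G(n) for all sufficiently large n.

9

n :  0  1  2  3  4  5  6  7  8  9 10 11 12 13 14 15 16 17 18 19
G :  0  1  0  1  0  1  2  3  2  0  1  0  1  0  1  2  3  2  0  1
G(n+9) = G(n) holds for n = 0,…,7 (a full window of length max(S) = 8), so the sequence is purely periodic with period 9.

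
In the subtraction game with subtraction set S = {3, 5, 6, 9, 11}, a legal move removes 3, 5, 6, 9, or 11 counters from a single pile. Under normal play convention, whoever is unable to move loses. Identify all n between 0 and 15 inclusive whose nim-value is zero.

0, 1, 2, 14, 15

n :  0  1  2  3  4  5  6  7  8  9 10 11 12 13 14 15
G :  0  0  0  1  1  1  2  2  2  3  3  3  4  4  0  0
P-positions are exactly the n with G(n) = 0.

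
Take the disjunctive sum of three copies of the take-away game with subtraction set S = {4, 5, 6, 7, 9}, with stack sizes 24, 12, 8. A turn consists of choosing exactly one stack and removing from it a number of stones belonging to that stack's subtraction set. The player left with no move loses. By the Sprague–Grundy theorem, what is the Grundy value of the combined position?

3

All stacks use S = {4, 5, 6, 7, 9}:
n :  0  1  2  3  4  5  6  7  8  9 10 11 12 13 14 15 16 17 18 19 20 21 22 23 24
G :  0  0  0  0  1  1  1  1  2  2  2  2  3  0  0  0  0  1  1  1  1  2  2  2  2
Stack A: G(24) = 2.
Stack B: G(12) = 3.
Stack C: G(8) = 2.
Combined Grundy value = 2 ⊕ 3 ⊕ 2 = 3.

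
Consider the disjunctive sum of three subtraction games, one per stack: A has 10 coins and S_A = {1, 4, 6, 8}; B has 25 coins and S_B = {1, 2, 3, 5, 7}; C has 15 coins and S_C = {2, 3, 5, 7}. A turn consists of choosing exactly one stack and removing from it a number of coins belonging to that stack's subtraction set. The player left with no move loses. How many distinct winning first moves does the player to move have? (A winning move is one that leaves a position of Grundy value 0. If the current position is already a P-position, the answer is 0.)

Stack A, S = {1, 4, 6, 8}:
G(0) = 0
G(1) = mex{0} = 1
G(2) = mex{1} = 0
G(3) = mex{0} = 1
G(4) = mex{1,0} = 2
G(5) = mex{2,1} = 0
G(6) = mex{0,0,0} = 1
G(7) = mex{1,1,1} = 0
G(8) = mex{0,2,0,0} = 1
G(9) = mex{1,0,1,1} = 2
G(10) = mex{2,1,2,0} = 3
G_A(10) = 3.
Stack B, S = {1, 2, 3, 5, 7}:
G(0) = 0
G(1) = mex{0} = 1
G(2) = mex{1,0} = 2
G(3) = mex{2,1,0} = 3
G(4) = mex{3,2,1} = 0
G(5) = mex{0,3,2,0} = 1
G(6) = mex{1,0,3,1} = 2
G(7) = mex{2,1,0,2,0} = 3
G(8) = mex{3,2,1,3,1} = 0
G(9) = mex{0,3,2,0,2} = 1
G(10) = mex{1,0,3,1,3} = 2
G(11) = mex{2,1,0,2,0} = 3
G(12) = mex{3,2,1,3,1} = 0
G(13) = mex{0,3,2,0,2} = 1
G(14) = mex{1,0,3,1,3} = 2
G(15) = mex{2,1,0,2,0} = 3
G(16) = mex{3,2,1,3,1} = 0
G(17) = mex{0,3,2,0,2} = 1
G(18) = mex{1,0,3,1,3} = 2
G(19) = mex{2,1,0,2,0} = 3
G(20) = mex{3,2,1,3,1} = 0
G(21) = mex{0,3,2,0,2} = 1
G(22) = mex{1,0,3,1,3} = 2
G(23) = mex{2,1,0,2,0} = 3
G(24) = mex{3,2,1,3,1} = 0
G(25) = mex{0,3,2,0,2} = 1
G_B(25) = 1.
Stack C, S = {2, 3, 5, 7}:
n :  0  1  2  3  4  5  6  7  8  9 10 11 12 13 14 15
G :  0  0  1  1  2  2  3  3  4  0  0  1  1  2  2  3
G_C(15) = 3.
Combined Grundy value = 3 ⊕ 1 ⊕ 3 = 1.
A winning move leaves total XOR = 0, i.e. changes one component's Grundy value g to g ⊕ X where X is the current total.
Stack A: need g' = 3⊕1 = 2. Options: 10−1→G=2, 10−4→G=1, 10−6→G=2, 10−8→G=0. Hits: 2.
Stack B: need g' = 1⊕1 = 0. Options: 25−1→G=0, 25−2→G=3, 25−3→G=2, 25−5→G=0, 25−7→G=2. Hits: 2.
Stack C: need g' = 3⊕1 = 2. Options: 15−2→G=2, 15−3→G=1, 15−5→G=0, 15−7→G=4. Hits: 1.

5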